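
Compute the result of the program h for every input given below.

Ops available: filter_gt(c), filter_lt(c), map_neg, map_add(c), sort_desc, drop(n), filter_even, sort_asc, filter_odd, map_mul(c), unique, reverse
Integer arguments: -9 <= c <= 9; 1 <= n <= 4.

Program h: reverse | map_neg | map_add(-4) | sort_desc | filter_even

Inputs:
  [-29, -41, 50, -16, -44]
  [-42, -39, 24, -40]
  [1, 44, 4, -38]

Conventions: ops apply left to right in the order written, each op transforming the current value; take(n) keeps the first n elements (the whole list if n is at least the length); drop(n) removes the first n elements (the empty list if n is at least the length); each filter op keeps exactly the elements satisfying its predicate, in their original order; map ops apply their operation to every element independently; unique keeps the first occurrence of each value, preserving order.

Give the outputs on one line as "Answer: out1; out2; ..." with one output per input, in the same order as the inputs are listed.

Execution, op by op:
  [-29, -41, 50, -16, -44] -> [-44, -16, 50, -41, -29] -> [44, 16, -50, 41, 29] -> [40, 12, -54, 37, 25] -> [40, 37, 25, 12, -54] -> [40, 12, -54]
  [-42, -39, 24, -40] -> [-40, 24, -39, -42] -> [40, -24, 39, 42] -> [36, -28, 35, 38] -> [38, 36, 35, -28] -> [38, 36, -28]
  [1, 44, 4, -38] -> [-38, 4, 44, 1] -> [38, -4, -44, -1] -> [34, -8, -48, -5] -> [34, -5, -8, -48] -> [34, -8, -48]

[40, 12, -54]; [38, 36, -28]; [34, -8, -48]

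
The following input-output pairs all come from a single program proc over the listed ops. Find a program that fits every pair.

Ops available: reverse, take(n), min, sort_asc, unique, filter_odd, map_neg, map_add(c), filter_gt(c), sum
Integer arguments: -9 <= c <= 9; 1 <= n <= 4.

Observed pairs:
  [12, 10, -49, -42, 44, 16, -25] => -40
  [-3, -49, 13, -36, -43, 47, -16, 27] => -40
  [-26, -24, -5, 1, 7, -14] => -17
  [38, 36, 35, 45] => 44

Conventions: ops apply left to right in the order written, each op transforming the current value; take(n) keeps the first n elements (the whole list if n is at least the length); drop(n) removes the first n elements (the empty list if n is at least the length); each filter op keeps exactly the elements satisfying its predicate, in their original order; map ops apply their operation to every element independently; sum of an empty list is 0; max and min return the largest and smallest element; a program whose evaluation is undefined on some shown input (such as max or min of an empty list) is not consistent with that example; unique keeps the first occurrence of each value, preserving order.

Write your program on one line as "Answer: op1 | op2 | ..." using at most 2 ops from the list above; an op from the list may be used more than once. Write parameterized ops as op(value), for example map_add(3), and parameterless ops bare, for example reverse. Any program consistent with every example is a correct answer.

map_add(9) | min

Check, running the answer program on each example:
  [12, 10, -49, -42, 44, 16, -25] -> [21, 19, -40, -33, 53, 25, -16] -> -40
  [-3, -49, 13, -36, -43, 47, -16, 27] -> [6, -40, 22, -27, -34, 56, -7, 36] -> -40
  [-26, -24, -5, 1, 7, -14] -> [-17, -15, 4, 10, 16, -5] -> -17
  [38, 36, 35, 45] -> [47, 45, 44, 54] -> 44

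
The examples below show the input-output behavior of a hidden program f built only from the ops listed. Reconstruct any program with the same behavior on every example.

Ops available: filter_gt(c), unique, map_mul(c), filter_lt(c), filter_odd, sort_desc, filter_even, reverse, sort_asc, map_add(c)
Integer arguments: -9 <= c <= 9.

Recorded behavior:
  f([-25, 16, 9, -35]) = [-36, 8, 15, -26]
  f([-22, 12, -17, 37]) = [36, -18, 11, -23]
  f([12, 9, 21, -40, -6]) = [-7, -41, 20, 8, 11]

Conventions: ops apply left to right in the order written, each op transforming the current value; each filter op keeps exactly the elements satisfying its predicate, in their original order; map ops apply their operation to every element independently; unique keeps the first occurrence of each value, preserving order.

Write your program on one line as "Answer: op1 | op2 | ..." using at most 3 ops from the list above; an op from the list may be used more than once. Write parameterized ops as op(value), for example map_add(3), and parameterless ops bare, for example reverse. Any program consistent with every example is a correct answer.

map_add(-1) | reverse

Check, running the answer program on each example:
  [-25, 16, 9, -35] -> [-26, 15, 8, -36] -> [-36, 8, 15, -26]
  [-22, 12, -17, 37] -> [-23, 11, -18, 36] -> [36, -18, 11, -23]
  [12, 9, 21, -40, -6] -> [11, 8, 20, -41, -7] -> [-7, -41, 20, 8, 11]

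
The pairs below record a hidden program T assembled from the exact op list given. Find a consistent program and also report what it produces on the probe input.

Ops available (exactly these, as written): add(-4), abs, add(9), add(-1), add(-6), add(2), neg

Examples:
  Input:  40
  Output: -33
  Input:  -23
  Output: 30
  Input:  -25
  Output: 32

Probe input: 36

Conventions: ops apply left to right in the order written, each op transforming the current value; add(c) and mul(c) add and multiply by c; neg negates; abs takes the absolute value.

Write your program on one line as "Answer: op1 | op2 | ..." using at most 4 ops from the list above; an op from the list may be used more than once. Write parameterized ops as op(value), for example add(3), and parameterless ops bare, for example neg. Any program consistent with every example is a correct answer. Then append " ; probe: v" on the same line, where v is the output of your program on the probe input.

add(-1) | add(-6) | neg ; probe: -29

Check, running the answer program on each example:
  40 -> 39 -> 33 -> -33
  -23 -> -24 -> -30 -> 30
  -25 -> -26 -> -32 -> 32
  probe: 36 -> 35 -> 29 -> -29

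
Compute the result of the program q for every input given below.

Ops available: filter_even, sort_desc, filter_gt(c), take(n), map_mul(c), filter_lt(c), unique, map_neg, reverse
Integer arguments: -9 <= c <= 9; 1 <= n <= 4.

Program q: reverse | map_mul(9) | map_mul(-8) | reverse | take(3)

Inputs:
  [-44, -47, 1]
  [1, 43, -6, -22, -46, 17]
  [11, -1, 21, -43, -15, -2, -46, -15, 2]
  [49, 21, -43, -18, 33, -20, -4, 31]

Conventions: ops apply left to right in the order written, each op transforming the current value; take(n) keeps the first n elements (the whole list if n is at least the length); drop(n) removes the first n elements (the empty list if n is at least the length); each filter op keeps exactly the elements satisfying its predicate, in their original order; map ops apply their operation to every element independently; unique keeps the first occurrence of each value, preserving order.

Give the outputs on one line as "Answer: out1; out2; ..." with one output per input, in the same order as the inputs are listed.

[3168, 3384, -72]; [-72, -3096, 432]; [-792, 72, -1512]; [-3528, -1512, 3096]

Execution, op by op:
  [-44, -47, 1] -> [1, -47, -44] -> [9, -423, -396] -> [-72, 3384, 3168] -> [3168, 3384, -72] -> [3168, 3384, -72]
  [1, 43, -6, -22, -46, 17] -> [17, -46, -22, -6, 43, 1] -> [153, -414, -198, -54, 387, 9] -> [-1224, 3312, 1584, 432, -3096, -72] -> [-72, -3096, 432, 1584, 3312, -1224] -> [-72, -3096, 432]
  [11, -1, 21, -43, -15, -2, -46, -15, 2] -> [2, -15, -46, -2, -15, -43, 21, -1, 11] -> [18, -135, -414, -18, -135, -387, 189, -9, 99] -> [-144, 1080, 3312, 144, 1080, 3096, -1512, 72, -792] -> [-792, 72, -1512, 3096, 1080, 144, 3312, 1080, -144] -> [-792, 72, -1512]
  [49, 21, -43, -18, 33, -20, -4, 31] -> [31, -4, -20, 33, -18, -43, 21, 49] -> [279, -36, -180, 297, -162, -387, 189, 441] -> [-2232, 288, 1440, -2376, 1296, 3096, -1512, -3528] -> [-3528, -1512, 3096, 1296, -2376, 1440, 288, -2232] -> [-3528, -1512, 3096]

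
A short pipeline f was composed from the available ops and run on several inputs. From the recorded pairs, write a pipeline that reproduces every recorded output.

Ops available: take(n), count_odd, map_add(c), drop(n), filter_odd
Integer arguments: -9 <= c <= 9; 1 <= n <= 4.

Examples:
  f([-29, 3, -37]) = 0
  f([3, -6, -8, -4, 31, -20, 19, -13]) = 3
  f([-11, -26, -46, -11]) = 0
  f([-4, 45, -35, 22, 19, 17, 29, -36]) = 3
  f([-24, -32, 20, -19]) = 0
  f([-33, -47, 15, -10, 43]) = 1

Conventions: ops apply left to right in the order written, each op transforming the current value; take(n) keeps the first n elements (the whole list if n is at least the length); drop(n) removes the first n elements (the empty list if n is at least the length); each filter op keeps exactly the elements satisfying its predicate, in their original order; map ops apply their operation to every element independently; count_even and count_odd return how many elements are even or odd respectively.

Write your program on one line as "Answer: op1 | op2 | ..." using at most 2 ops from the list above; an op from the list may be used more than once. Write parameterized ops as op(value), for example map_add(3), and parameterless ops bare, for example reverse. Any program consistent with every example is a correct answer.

drop(4) | count_odd

Check, running the answer program on each example:
  [-29, 3, -37] -> [] -> 0
  [3, -6, -8, -4, 31, -20, 19, -13] -> [31, -20, 19, -13] -> 3
  [-11, -26, -46, -11] -> [] -> 0
  [-4, 45, -35, 22, 19, 17, 29, -36] -> [19, 17, 29, -36] -> 3
  [-24, -32, 20, -19] -> [] -> 0
  [-33, -47, 15, -10, 43] -> [43] -> 1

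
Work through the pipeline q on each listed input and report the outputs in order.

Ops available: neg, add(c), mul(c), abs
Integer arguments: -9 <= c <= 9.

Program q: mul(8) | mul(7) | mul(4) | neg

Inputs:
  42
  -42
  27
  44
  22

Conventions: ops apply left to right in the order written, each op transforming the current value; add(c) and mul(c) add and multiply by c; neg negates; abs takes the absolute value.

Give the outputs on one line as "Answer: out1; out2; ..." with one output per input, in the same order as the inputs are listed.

Execution, op by op:
  42 -> 336 -> 2352 -> 9408 -> -9408
  -42 -> -336 -> -2352 -> -9408 -> 9408
  27 -> 216 -> 1512 -> 6048 -> -6048
  44 -> 352 -> 2464 -> 9856 -> -9856
  22 -> 176 -> 1232 -> 4928 -> -4928

-9408; 9408; -6048; -9856; -4928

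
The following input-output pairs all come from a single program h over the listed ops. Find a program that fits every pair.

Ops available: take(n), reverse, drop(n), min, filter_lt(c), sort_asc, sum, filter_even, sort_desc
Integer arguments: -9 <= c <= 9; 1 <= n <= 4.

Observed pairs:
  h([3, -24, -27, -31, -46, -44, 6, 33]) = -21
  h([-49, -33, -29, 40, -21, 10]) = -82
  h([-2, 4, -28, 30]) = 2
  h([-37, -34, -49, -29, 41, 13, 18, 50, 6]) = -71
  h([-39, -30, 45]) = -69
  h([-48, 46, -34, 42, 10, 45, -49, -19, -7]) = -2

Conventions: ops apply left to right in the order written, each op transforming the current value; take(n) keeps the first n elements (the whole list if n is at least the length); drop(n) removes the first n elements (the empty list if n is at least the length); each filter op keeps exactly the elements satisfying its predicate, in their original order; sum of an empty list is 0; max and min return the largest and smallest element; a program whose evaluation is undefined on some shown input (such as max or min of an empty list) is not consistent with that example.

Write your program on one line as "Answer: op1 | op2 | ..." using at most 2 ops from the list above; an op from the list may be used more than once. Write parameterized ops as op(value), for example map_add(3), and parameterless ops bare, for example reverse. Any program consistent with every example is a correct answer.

take(2) | sum

Check, running the answer program on each example:
  [3, -24, -27, -31, -46, -44, 6, 33] -> [3, -24] -> -21
  [-49, -33, -29, 40, -21, 10] -> [-49, -33] -> -82
  [-2, 4, -28, 30] -> [-2, 4] -> 2
  [-37, -34, -49, -29, 41, 13, 18, 50, 6] -> [-37, -34] -> -71
  [-39, -30, 45] -> [-39, -30] -> -69
  [-48, 46, -34, 42, 10, 45, -49, -19, -7] -> [-48, 46] -> -2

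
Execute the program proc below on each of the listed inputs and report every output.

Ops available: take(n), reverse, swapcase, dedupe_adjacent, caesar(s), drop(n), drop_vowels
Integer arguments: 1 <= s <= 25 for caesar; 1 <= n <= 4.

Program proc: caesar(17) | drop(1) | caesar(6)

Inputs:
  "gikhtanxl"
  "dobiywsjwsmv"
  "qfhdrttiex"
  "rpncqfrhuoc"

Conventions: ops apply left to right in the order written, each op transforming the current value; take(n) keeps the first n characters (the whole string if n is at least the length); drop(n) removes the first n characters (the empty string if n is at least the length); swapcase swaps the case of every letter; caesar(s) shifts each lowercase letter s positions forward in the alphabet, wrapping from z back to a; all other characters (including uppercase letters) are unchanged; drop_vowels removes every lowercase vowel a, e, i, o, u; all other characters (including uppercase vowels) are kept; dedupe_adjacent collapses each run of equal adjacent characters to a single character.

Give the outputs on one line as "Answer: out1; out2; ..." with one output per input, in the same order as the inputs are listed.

Execution, op by op:
  "gikhtanxl" -> "xzbykreoc" -> "zbykreoc" -> "fheqxkui"
  "dobiywsjwsmv" -> "ufszpnjanjdm" -> "fszpnjanjdm" -> "lyfvtpgtpjs"
  "qfhdrttiex" -> "hwyuikkzvo" -> "wyuikkzvo" -> "ceaoqqfbu"
  "rpncqfrhuoc" -> "igethwiylft" -> "gethwiylft" -> "mkzncoerlz"

"fheqxkui"; "lyfvtpgtpjs"; "ceaoqqfbu"; "mkzncoerlz"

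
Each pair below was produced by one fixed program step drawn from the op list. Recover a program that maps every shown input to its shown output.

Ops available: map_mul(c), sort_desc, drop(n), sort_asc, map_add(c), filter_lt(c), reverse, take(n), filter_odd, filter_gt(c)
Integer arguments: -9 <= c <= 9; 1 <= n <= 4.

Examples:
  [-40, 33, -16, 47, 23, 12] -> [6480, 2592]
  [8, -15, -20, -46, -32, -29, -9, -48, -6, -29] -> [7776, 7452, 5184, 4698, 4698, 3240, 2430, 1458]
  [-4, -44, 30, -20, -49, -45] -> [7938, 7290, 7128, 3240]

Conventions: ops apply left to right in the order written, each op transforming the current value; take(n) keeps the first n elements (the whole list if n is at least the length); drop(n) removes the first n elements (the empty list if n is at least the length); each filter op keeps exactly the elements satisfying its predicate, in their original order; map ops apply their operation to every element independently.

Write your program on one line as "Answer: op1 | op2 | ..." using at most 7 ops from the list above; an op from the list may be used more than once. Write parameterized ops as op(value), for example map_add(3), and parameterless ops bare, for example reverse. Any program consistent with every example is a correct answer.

filter_lt(-6) | sort_desc | map_mul(9) | map_mul(9) | sort_asc | map_mul(-2)

Check, running the answer program on each example:
  [-40, 33, -16, 47, 23, 12] -> [-40, -16] -> [-16, -40] -> [-144, -360] -> [-1296, -3240] -> [-3240, -1296] -> [6480, 2592]
  [8, -15, -20, -46, -32, -29, -9, -48, -6, -29] -> [-15, -20, -46, -32, -29, -9, -48, -29] -> [-9, -15, -20, -29, -29, -32, -46, -48] -> [-81, -135, -180, -261, -261, -288, -414, -432] -> [-729, -1215, -1620, -2349, -2349, -2592, -3726, -3888] -> [-3888, -3726, -2592, -2349, -2349, -1620, -1215, -729] -> [7776, 7452, 5184, 4698, 4698, 3240, 2430, 1458]
  [-4, -44, 30, -20, -49, -45] -> [-44, -20, -49, -45] -> [-20, -44, -45, -49] -> [-180, -396, -405, -441] -> [-1620, -3564, -3645, -3969] -> [-3969, -3645, -3564, -1620] -> [7938, 7290, 7128, 3240]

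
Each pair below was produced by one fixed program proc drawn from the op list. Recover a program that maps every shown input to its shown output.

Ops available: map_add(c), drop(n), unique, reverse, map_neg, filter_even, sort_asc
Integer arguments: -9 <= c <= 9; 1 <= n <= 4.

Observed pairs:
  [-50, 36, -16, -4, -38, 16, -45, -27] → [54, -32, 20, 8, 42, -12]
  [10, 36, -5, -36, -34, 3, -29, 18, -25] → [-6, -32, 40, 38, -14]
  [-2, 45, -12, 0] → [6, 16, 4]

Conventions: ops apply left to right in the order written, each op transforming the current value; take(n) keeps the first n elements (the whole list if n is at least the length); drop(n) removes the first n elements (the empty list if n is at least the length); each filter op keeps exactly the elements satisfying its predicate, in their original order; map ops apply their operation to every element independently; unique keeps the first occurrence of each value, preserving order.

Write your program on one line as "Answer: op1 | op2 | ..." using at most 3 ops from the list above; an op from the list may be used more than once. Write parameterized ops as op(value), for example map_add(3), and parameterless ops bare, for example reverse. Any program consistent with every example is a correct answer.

map_add(-4) | map_neg | filter_even

Check, running the answer program on each example:
  [-50, 36, -16, -4, -38, 16, -45, -27] -> [-54, 32, -20, -8, -42, 12, -49, -31] -> [54, -32, 20, 8, 42, -12, 49, 31] -> [54, -32, 20, 8, 42, -12]
  [10, 36, -5, -36, -34, 3, -29, 18, -25] -> [6, 32, -9, -40, -38, -1, -33, 14, -29] -> [-6, -32, 9, 40, 38, 1, 33, -14, 29] -> [-6, -32, 40, 38, -14]
  [-2, 45, -12, 0] -> [-6, 41, -16, -4] -> [6, -41, 16, 4] -> [6, 16, 4]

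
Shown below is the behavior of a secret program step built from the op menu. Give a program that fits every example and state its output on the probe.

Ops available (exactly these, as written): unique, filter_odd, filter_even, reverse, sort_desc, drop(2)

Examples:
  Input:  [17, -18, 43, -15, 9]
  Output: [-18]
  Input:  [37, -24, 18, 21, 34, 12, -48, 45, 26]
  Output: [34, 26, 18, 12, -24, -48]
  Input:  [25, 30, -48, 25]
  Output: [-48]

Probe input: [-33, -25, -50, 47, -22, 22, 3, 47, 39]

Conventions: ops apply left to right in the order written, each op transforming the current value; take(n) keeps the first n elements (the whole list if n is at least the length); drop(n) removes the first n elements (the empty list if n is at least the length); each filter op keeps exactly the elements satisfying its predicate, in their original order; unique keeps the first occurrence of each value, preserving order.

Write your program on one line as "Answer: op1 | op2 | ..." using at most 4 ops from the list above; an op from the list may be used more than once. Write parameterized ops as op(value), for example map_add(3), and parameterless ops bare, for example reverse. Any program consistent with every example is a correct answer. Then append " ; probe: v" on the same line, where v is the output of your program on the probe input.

sort_desc | drop(2) | filter_even ; probe: [22, -22, -50]

Check, running the answer program on each example:
  [17, -18, 43, -15, 9] -> [43, 17, 9, -15, -18] -> [9, -15, -18] -> [-18]
  [37, -24, 18, 21, 34, 12, -48, 45, 26] -> [45, 37, 34, 26, 21, 18, 12, -24, -48] -> [34, 26, 21, 18, 12, -24, -48] -> [34, 26, 18, 12, -24, -48]
  [25, 30, -48, 25] -> [30, 25, 25, -48] -> [25, -48] -> [-48]
  probe: [-33, -25, -50, 47, -22, 22, 3, 47, 39] -> [47, 47, 39, 22, 3, -22, -25, -33, -50] -> [39, 22, 3, -22, -25, -33, -50] -> [22, -22, -50]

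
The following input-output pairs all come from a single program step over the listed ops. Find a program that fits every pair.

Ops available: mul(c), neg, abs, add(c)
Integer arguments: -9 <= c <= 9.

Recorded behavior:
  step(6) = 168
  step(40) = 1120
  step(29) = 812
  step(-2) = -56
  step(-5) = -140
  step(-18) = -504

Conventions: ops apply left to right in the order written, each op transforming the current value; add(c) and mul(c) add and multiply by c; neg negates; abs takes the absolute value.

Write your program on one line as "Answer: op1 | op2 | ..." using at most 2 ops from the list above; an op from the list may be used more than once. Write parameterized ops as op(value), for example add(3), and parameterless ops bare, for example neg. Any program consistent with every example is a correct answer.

mul(4) | mul(7)

Check, running the answer program on each example:
  6 -> 24 -> 168
  40 -> 160 -> 1120
  29 -> 116 -> 812
  -2 -> -8 -> -56
  -5 -> -20 -> -140
  -18 -> -72 -> -504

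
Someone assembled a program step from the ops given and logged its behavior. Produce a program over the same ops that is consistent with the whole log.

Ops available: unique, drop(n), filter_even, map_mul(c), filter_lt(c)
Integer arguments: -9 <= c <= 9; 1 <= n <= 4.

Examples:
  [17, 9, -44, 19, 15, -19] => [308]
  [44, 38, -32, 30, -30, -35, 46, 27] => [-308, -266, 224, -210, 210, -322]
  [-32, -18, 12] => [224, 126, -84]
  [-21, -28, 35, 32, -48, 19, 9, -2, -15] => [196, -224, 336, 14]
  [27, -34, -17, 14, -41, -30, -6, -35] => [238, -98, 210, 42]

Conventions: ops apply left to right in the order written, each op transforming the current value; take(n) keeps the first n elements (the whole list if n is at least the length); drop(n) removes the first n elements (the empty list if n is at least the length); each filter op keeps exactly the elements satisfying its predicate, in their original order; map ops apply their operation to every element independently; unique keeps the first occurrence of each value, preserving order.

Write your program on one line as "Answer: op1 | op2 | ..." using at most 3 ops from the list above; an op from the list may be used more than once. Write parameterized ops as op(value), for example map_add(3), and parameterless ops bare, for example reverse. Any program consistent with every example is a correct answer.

map_mul(-7) | filter_even

Check, running the answer program on each example:
  [17, 9, -44, 19, 15, -19] -> [-119, -63, 308, -133, -105, 133] -> [308]
  [44, 38, -32, 30, -30, -35, 46, 27] -> [-308, -266, 224, -210, 210, 245, -322, -189] -> [-308, -266, 224, -210, 210, -322]
  [-32, -18, 12] -> [224, 126, -84] -> [224, 126, -84]
  [-21, -28, 35, 32, -48, 19, 9, -2, -15] -> [147, 196, -245, -224, 336, -133, -63, 14, 105] -> [196, -224, 336, 14]
  [27, -34, -17, 14, -41, -30, -6, -35] -> [-189, 238, 119, -98, 287, 210, 42, 245] -> [238, -98, 210, 42]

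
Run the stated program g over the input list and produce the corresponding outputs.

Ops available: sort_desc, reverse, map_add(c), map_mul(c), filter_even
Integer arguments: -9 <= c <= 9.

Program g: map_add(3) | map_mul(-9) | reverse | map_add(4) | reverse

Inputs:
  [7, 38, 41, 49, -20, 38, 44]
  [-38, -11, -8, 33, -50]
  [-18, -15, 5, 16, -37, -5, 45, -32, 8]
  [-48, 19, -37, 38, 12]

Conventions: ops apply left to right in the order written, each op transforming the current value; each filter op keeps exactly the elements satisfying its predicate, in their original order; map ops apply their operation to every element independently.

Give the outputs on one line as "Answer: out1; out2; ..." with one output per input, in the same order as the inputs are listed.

Execution, op by op:
  [7, 38, 41, 49, -20, 38, 44] -> [10, 41, 44, 52, -17, 41, 47] -> [-90, -369, -396, -468, 153, -369, -423] -> [-423, -369, 153, -468, -396, -369, -90] -> [-419, -365, 157, -464, -392, -365, -86] -> [-86, -365, -392, -464, 157, -365, -419]
  [-38, -11, -8, 33, -50] -> [-35, -8, -5, 36, -47] -> [315, 72, 45, -324, 423] -> [423, -324, 45, 72, 315] -> [427, -320, 49, 76, 319] -> [319, 76, 49, -320, 427]
  [-18, -15, 5, 16, -37, -5, 45, -32, 8] -> [-15, -12, 8, 19, -34, -2, 48, -29, 11] -> [135, 108, -72, -171, 306, 18, -432, 261, -99] -> [-99, 261, -432, 18, 306, -171, -72, 108, 135] -> [-95, 265, -428, 22, 310, -167, -68, 112, 139] -> [139, 112, -68, -167, 310, 22, -428, 265, -95]
  [-48, 19, -37, 38, 12] -> [-45, 22, -34, 41, 15] -> [405, -198, 306, -369, -135] -> [-135, -369, 306, -198, 405] -> [-131, -365, 310, -194, 409] -> [409, -194, 310, -365, -131]

[-86, -365, -392, -464, 157, -365, -419]; [319, 76, 49, -320, 427]; [139, 112, -68, -167, 310, 22, -428, 265, -95]; [409, -194, 310, -365, -131]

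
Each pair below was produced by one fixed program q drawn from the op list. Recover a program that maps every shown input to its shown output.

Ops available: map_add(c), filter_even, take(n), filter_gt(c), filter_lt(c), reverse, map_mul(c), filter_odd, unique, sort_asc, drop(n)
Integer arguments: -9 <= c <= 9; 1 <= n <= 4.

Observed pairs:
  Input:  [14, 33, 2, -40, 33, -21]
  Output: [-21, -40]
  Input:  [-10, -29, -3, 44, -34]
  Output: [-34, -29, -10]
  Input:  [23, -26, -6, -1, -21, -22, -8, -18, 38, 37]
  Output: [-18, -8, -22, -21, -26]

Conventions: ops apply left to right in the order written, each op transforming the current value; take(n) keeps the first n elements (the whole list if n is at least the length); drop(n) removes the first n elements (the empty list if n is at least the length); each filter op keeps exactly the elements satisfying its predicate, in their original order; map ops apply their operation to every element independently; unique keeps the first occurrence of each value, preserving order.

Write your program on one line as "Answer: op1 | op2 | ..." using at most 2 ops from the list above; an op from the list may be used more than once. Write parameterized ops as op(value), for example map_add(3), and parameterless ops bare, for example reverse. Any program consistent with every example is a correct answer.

filter_lt(-6) | reverse

Check, running the answer program on each example:
  [14, 33, 2, -40, 33, -21] -> [-40, -21] -> [-21, -40]
  [-10, -29, -3, 44, -34] -> [-10, -29, -34] -> [-34, -29, -10]
  [23, -26, -6, -1, -21, -22, -8, -18, 38, 37] -> [-26, -21, -22, -8, -18] -> [-18, -8, -22, -21, -26]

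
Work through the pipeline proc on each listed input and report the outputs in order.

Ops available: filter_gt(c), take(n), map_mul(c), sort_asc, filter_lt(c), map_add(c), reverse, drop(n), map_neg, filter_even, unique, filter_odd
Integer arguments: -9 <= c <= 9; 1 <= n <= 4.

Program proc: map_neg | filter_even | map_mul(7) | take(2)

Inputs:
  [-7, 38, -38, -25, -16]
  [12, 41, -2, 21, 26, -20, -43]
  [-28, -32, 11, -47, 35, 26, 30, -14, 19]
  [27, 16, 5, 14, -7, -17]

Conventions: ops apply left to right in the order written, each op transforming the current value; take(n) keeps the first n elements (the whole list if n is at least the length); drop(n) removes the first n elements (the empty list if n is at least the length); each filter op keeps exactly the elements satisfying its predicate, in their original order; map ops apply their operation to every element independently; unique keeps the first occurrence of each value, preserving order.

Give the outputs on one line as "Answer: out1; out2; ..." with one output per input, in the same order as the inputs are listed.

[-266, 266]; [-84, 14]; [196, 224]; [-112, -98]

Execution, op by op:
  [-7, 38, -38, -25, -16] -> [7, -38, 38, 25, 16] -> [-38, 38, 16] -> [-266, 266, 112] -> [-266, 266]
  [12, 41, -2, 21, 26, -20, -43] -> [-12, -41, 2, -21, -26, 20, 43] -> [-12, 2, -26, 20] -> [-84, 14, -182, 140] -> [-84, 14]
  [-28, -32, 11, -47, 35, 26, 30, -14, 19] -> [28, 32, -11, 47, -35, -26, -30, 14, -19] -> [28, 32, -26, -30, 14] -> [196, 224, -182, -210, 98] -> [196, 224]
  [27, 16, 5, 14, -7, -17] -> [-27, -16, -5, -14, 7, 17] -> [-16, -14] -> [-112, -98] -> [-112, -98]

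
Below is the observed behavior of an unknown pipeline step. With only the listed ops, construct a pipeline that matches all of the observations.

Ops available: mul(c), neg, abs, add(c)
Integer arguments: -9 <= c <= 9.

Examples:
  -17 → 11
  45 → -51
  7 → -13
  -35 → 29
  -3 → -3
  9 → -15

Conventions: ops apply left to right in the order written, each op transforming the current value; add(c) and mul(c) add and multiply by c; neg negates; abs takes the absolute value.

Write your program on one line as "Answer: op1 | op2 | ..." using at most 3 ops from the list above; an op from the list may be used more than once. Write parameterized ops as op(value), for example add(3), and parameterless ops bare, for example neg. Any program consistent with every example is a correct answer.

neg | add(-7) | add(1)

Check, running the answer program on each example:
  -17 -> 17 -> 10 -> 11
  45 -> -45 -> -52 -> -51
  7 -> -7 -> -14 -> -13
  -35 -> 35 -> 28 -> 29
  -3 -> 3 -> -4 -> -3
  9 -> -9 -> -16 -> -15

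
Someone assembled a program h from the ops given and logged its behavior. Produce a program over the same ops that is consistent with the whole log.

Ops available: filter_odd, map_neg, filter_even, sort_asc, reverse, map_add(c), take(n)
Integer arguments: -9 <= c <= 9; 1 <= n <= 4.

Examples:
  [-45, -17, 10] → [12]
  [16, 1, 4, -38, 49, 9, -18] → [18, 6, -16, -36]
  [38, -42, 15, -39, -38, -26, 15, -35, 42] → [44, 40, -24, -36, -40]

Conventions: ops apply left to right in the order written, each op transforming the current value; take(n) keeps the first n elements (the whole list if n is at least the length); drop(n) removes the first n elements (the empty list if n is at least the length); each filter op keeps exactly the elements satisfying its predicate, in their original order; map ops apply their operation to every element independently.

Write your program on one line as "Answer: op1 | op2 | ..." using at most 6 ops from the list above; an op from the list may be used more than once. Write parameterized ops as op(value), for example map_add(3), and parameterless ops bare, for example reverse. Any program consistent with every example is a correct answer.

reverse | sort_asc | map_add(2) | filter_even | reverse

Check, running the answer program on each example:
  [-45, -17, 10] -> [10, -17, -45] -> [-45, -17, 10] -> [-43, -15, 12] -> [12] -> [12]
  [16, 1, 4, -38, 49, 9, -18] -> [-18, 9, 49, -38, 4, 1, 16] -> [-38, -18, 1, 4, 9, 16, 49] -> [-36, -16, 3, 6, 11, 18, 51] -> [-36, -16, 6, 18] -> [18, 6, -16, -36]
  [38, -42, 15, -39, -38, -26, 15, -35, 42] -> [42, -35, 15, -26, -38, -39, 15, -42, 38] -> [-42, -39, -38, -35, -26, 15, 15, 38, 42] -> [-40, -37, -36, -33, -24, 17, 17, 40, 44] -> [-40, -36, -24, 40, 44] -> [44, 40, -24, -36, -40]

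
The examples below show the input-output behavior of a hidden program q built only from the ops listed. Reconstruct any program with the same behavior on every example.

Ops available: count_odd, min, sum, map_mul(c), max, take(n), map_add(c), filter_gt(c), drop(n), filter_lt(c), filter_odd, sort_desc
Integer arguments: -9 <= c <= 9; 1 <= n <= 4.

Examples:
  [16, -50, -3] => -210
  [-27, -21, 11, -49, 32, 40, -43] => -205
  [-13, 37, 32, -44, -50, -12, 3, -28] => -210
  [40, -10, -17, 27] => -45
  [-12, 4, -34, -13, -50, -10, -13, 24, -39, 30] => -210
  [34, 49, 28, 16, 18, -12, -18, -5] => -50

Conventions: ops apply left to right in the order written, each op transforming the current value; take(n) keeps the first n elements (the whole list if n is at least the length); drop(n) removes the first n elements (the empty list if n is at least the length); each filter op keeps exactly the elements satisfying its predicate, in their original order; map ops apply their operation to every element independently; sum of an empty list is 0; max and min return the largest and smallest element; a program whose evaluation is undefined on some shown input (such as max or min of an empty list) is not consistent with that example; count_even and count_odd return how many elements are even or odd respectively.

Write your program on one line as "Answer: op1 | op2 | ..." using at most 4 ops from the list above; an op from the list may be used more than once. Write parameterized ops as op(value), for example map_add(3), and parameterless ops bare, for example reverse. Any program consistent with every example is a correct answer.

map_add(8) | map_mul(5) | drop(1) | min

Check, running the answer program on each example:
  [16, -50, -3] -> [24, -42, 5] -> [120, -210, 25] -> [-210, 25] -> -210
  [-27, -21, 11, -49, 32, 40, -43] -> [-19, -13, 19, -41, 40, 48, -35] -> [-95, -65, 95, -205, 200, 240, -175] -> [-65, 95, -205, 200, 240, -175] -> -205
  [-13, 37, 32, -44, -50, -12, 3, -28] -> [-5, 45, 40, -36, -42, -4, 11, -20] -> [-25, 225, 200, -180, -210, -20, 55, -100] -> [225, 200, -180, -210, -20, 55, -100] -> -210
  [40, -10, -17, 27] -> [48, -2, -9, 35] -> [240, -10, -45, 175] -> [-10, -45, 175] -> -45
  [-12, 4, -34, -13, -50, -10, -13, 24, -39, 30] -> [-4, 12, -26, -5, -42, -2, -5, 32, -31, 38] -> [-20, 60, -130, -25, -210, -10, -25, 160, -155, 190] -> [60, -130, -25, -210, -10, -25, 160, -155, 190] -> -210
  [34, 49, 28, 16, 18, -12, -18, -5] -> [42, 57, 36, 24, 26, -4, -10, 3] -> [210, 285, 180, 120, 130, -20, -50, 15] -> [285, 180, 120, 130, -20, -50, 15] -> -50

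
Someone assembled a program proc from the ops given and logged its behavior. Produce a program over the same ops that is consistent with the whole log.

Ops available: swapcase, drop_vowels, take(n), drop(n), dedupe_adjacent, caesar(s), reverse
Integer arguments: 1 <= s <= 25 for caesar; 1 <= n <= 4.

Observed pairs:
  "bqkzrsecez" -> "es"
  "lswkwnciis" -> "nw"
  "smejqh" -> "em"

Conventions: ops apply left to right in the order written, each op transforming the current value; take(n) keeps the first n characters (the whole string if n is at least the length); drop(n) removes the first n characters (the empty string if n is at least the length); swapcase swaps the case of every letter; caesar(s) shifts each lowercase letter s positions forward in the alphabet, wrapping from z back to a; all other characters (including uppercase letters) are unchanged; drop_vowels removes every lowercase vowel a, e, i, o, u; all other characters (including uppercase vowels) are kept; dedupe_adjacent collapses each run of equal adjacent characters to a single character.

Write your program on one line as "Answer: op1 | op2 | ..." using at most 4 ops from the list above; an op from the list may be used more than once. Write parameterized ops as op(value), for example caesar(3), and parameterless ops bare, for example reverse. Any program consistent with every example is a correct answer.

reverse | dedupe_adjacent | drop(3) | take(2)

Check, running the answer program on each example:
  "bqkzrsecez" -> "zecesrzkqb" -> "zecesrzkqb" -> "esrzkqb" -> "es"
  "lswkwnciis" -> "siicnwkwsl" -> "sicnwkwsl" -> "nwkwsl" -> "nw"
  "smejqh" -> "hqjems" -> "hqjems" -> "ems" -> "em"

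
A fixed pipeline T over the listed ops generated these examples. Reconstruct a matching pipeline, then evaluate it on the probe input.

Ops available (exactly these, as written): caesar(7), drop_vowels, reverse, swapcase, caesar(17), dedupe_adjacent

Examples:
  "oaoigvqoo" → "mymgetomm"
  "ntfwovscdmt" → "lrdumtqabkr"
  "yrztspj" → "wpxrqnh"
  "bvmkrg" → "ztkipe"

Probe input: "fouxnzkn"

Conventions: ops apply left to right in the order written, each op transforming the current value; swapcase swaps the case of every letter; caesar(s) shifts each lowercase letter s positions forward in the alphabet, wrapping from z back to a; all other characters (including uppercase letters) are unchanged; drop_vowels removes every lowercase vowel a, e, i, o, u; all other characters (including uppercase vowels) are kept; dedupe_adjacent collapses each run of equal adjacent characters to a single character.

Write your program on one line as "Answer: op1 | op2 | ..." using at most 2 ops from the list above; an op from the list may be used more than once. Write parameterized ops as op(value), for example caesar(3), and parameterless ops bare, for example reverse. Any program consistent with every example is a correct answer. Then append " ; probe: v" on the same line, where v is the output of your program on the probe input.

caesar(17) | caesar(7) ; probe: "dmsvlxil"

Check, running the answer program on each example:
  "oaoigvqoo" -> "frfzxmhff" -> "mymgetomm"
  "ntfwovscdmt" -> "ekwnfmjtudk" -> "lrdumtqabkr"
  "yrztspj" -> "piqkjga" -> "wpxrqnh"
  "bvmkrg" -> "smdbix" -> "ztkipe"
  probe: "fouxnzkn" -> "wfloeqbe" -> "dmsvlxil"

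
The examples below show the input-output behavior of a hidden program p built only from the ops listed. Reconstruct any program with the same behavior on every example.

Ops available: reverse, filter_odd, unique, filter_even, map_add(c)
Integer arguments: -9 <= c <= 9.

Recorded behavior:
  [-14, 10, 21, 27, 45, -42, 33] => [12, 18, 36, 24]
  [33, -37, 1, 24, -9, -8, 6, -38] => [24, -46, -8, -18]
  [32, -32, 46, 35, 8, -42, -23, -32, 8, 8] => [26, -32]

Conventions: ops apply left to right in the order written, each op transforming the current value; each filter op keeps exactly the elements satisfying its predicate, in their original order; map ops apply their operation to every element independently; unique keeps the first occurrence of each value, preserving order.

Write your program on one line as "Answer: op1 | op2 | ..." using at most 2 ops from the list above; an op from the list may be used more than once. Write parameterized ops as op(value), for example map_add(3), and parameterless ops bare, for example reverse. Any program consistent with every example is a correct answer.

map_add(-9) | filter_even

Check, running the answer program on each example:
  [-14, 10, 21, 27, 45, -42, 33] -> [-23, 1, 12, 18, 36, -51, 24] -> [12, 18, 36, 24]
  [33, -37, 1, 24, -9, -8, 6, -38] -> [24, -46, -8, 15, -18, -17, -3, -47] -> [24, -46, -8, -18]
  [32, -32, 46, 35, 8, -42, -23, -32, 8, 8] -> [23, -41, 37, 26, -1, -51, -32, -41, -1, -1] -> [26, -32]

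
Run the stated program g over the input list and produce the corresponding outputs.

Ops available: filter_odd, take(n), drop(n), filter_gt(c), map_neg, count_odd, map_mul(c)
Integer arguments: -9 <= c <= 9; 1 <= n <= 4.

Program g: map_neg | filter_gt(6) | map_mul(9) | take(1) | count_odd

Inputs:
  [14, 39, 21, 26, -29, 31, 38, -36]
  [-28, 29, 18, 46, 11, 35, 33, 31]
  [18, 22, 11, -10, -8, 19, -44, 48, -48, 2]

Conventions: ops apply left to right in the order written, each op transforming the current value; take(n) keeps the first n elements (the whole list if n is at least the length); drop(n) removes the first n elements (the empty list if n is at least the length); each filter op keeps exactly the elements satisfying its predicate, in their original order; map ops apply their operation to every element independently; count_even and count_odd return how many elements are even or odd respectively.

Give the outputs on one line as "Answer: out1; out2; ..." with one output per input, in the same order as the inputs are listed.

Execution, op by op:
  [14, 39, 21, 26, -29, 31, 38, -36] -> [-14, -39, -21, -26, 29, -31, -38, 36] -> [29, 36] -> [261, 324] -> [261] -> 1
  [-28, 29, 18, 46, 11, 35, 33, 31] -> [28, -29, -18, -46, -11, -35, -33, -31] -> [28] -> [252] -> [252] -> 0
  [18, 22, 11, -10, -8, 19, -44, 48, -48, 2] -> [-18, -22, -11, 10, 8, -19, 44, -48, 48, -2] -> [10, 8, 44, 48] -> [90, 72, 396, 432] -> [90] -> 0

1; 0; 0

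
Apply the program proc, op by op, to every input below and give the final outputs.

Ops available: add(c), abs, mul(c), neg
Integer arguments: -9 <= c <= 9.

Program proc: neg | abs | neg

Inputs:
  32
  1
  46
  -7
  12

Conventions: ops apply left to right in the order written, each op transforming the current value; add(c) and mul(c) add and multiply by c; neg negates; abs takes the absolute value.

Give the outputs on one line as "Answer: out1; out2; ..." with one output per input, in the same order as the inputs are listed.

-32; -1; -46; -7; -12

Execution, op by op:
  32 -> -32 -> 32 -> -32
  1 -> -1 -> 1 -> -1
  46 -> -46 -> 46 -> -46
  -7 -> 7 -> 7 -> -7
  12 -> -12 -> 12 -> -12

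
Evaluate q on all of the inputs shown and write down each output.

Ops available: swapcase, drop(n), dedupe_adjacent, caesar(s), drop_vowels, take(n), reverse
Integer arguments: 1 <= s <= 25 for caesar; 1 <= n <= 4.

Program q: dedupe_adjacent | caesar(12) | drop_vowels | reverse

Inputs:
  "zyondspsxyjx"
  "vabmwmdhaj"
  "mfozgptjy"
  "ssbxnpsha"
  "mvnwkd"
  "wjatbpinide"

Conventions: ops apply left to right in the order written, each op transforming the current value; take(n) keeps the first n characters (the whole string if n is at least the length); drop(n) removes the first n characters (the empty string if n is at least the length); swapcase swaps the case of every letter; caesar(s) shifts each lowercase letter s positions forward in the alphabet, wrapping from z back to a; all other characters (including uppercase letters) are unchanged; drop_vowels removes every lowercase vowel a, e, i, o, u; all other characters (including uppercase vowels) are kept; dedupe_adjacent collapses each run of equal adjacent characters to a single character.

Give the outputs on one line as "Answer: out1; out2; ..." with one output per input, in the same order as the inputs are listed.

Execution, op by op:
  "zyondspsxyjx" -> "zyondspsxyjx" -> "lkazpebejkvj" -> "lkzpbjkvj" -> "jvkjbpzkl"
  "vabmwmdhaj" -> "vabmwmdhaj" -> "hmnyiyptmv" -> "hmnyyptmv" -> "vmtpyynmh"
  "mfozgptjy" -> "mfozgptjy" -> "yralsbfvk" -> "yrlsbfvk" -> "kvfbslry"
  "ssbxnpsha" -> "sbxnpsha" -> "enjzbetm" -> "njzbtm" -> "mtbzjn"
  "mvnwkd" -> "mvnwkd" -> "yhziwp" -> "yhzwp" -> "pwzhy"
  "wjatbpinide" -> "wjatbpinide" -> "ivmfnbuzupq" -> "vmfnbzpq" -> "qpzbnfmv"

"jvkjbpzkl"; "vmtpyynmh"; "kvfbslry"; "mtbzjn"; "pwzhy"; "qpzbnfmv"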